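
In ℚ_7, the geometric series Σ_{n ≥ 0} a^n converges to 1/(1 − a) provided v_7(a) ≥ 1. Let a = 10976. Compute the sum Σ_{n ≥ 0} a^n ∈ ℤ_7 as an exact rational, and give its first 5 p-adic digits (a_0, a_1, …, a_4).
Σ a^n = 1/(1 − a) = -1/10975;  first 5 digits = (1, 0, 0, 4, 4)

v_7(a) = 3 ≥ 1, so the series converges in ℤ_7 to 1/(1 − a) = 1/(1 − 10976) = -1/10975. Expand this rational in ℤ_7: compute digits iteratively via d_i = x_i mod 7, x_{i+1} = (x_i − d_i)/7. The first 5 digits are (1, 0, 0, 4, 4).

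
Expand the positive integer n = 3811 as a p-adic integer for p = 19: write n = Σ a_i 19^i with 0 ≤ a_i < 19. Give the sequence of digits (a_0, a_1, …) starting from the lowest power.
(a_0, a_1, …) = (11, 10, 10)

Repeated division by 19 gives the digits low-to-high: 3811 = 11 + 10·19^1 + 10·19^2. Digit sequence: (11, 10, 10).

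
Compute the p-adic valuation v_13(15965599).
v_13(15965599) = 5

v_13(n) is the largest exponent k such that 13^k divides n. Factor out: 15965599 = 13^5 · 43. (Sign doesn't affect v_p.) So v_13(15965599) = 5.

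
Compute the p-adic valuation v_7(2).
v_7(2) = 0

v_7(n) is the largest exponent k such that 7^k divides n. Factor out: 2 = 7^0 · 2. (Sign doesn't affect v_p.) So v_7(2) = 0.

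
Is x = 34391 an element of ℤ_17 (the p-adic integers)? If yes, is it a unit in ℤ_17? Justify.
x ∈ ℤ_17 but not a unit; v_17(x) = 3 > 0

ℤ_17 = {x ∈ ℚ_17 : v_17(x) ≥ 0} and ℤ_17^× = {x ∈ ℤ_17 : v_17(x) = 0}. Here v_17(34391) = v_17(num) − v_17(den) = 3; compare against these criteria.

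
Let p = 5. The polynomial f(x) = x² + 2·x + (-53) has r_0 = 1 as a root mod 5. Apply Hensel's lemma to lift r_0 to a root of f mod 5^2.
r_1 = 1 (mod 25)

Hensel: r_{i+1} = r_i − f(r_i)·(f′(r_i))^{-1} mod 5^{i+2}, f′(x) = 2x + 2. Iterate:
  r_0 = 1 (mod 5)
  r_1 = 1 (mod 25)
Final: r = 1 satisfies f(r) ≡ 0 mod 5^2.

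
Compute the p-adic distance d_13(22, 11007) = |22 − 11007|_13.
d_13(22, 11007) = 1/2197

Step 1 — x − y = 22 − 11007 = -10985. Step 2 — v_13(-10985) = 3 (factor: -10985 = −(13^3 · 5); the sign does not affect v_p). Step 3 — |x − y|_13 = 13^{-3} = 1/2197.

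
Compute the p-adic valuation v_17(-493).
v_17(-493) = 1

v_17(n) is the largest exponent k such that 17^k divides n. Factor out: -493 = -17^1 · 29. (Sign doesn't affect v_p.) So v_17(-493) = 1.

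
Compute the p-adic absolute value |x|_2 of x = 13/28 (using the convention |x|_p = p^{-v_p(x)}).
|13/28|_2 = 4

Step 1 — compute v_2(x) by factoring powers of 2 out of the numerator and denominator: v_2(13/28) = -2. Step 2 — apply |x|_p = p^{-v_p(x)} = 2^{2} = 4.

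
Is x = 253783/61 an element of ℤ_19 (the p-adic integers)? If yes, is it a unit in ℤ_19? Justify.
x ∈ ℤ_19 but not a unit; v_19(x) = 3 > 0

ℤ_19 = {x ∈ ℚ_19 : v_19(x) ≥ 0} and ℤ_19^× = {x ∈ ℤ_19 : v_19(x) = 0}. Here v_19(253783/61) = v_19(num) − v_19(den) = 3; compare against these criteria.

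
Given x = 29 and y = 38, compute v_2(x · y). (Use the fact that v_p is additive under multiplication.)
v_2(1102) = 1

v_p(x) = 0 (factor: 29 = 2^0 · 29); v_p(y) = 1 (factor: 38 = 2^1 · 19). Additivity: v_p(xy) = v_p(x) + v_p(y) = 0 + 1 = 1. (Direct check: xy = 1102 = 2^1 · (551).)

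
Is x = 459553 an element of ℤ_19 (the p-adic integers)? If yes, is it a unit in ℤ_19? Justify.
x ∈ ℤ_19 but not a unit; v_19(x) = 3 > 0

ℤ_19 = {x ∈ ℚ_19 : v_19(x) ≥ 0} and ℤ_19^× = {x ∈ ℤ_19 : v_19(x) = 0}. Here v_19(459553) = v_19(num) − v_19(den) = 3; compare against these criteria.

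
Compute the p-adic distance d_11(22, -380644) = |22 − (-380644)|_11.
d_11(22, -380644) = 1/14641

Step 1 — x − y = 22 − (-380644) = 380666. Step 2 — v_11(380666) = 4 (factor: 380666 = (11^4 · 26); the sign does not affect v_p). Step 3 — |x − y|_11 = 11^{-4} = 1/14641.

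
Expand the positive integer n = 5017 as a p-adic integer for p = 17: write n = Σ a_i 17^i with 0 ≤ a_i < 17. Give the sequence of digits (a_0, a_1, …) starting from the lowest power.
(a_0, a_1, …) = (2, 6, 0, 1)

Repeated division by 17 gives the digits low-to-high: 5017 = 2 + 6·17^1 + 1·17^3. Digit sequence: (2, 6, 0, 1).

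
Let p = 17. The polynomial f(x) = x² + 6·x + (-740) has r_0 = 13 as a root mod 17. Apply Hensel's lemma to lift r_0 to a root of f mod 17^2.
r_1 = 200 (mod 289)

Hensel: r_{i+1} = r_i − f(r_i)·(f′(r_i))^{-1} mod 17^{i+2}, f′(x) = 2x + 6. Iterate:
  r_0 = 13 (mod 17)
  r_1 = 200 (mod 289)
Final: r = 200 satisfies f(r) ≡ 0 mod 17^2.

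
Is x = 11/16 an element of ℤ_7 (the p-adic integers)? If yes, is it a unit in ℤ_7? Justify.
x ∈ ℤ_7^× (unit); v_7(x) = 0

ℤ_7 = {x ∈ ℚ_7 : v_7(x) ≥ 0} and ℤ_7^× = {x ∈ ℤ_7 : v_7(x) = 0}. Here v_7(11/16) = v_7(num) − v_7(den) = 0; compare against these criteria.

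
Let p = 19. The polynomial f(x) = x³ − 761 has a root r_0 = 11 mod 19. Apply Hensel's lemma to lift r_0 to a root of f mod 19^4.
r_3 = 69038 (mod 130321)

Hensel: r_{i+1} = r_i − f(r_i)/f′(r_i) mod 19^{i+2}, where f′(x) = 3x². Iterate:
  r_0 = 11 (mod 19)
  r_1 = 87 (mod 361)
  r_2 = 448 (mod 6859)
  r_3 = 69038 (mod 130321)
Final: r = 69038 with f(r) ≡ 0 mod 19^4.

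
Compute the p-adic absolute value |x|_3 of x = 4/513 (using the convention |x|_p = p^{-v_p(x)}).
|4/513|_3 = 27

Step 1 — compute v_3(x) by factoring powers of 3 out of the numerator and denominator: v_3(4/513) = -3. Step 2 — apply |x|_p = p^{-v_p(x)} = 3^{3} = 27.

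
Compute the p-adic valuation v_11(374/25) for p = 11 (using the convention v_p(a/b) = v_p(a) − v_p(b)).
v_11(374/25) = 1

Factor powers of 11 from the numerator and denominator of the reduced fraction: 374 = 11^1 · 34 and 25 = 11^0 · 25. Apply v_p(a/b) = v_p(a) − v_p(b): v_11(374/25) = 1 − 0 = 1.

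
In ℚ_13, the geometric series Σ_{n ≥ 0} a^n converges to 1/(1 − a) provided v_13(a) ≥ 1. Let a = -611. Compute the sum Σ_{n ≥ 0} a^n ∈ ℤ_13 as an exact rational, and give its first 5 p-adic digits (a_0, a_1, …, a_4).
Σ a^n = 1/(1 − a) = 1/612;  first 5 digits = (1, 5, 8, 8, 9)

v_13(a) = 1 ≥ 1, so the series converges in ℤ_13 to 1/(1 − a) = 1/(1 − (-611)) = 1/612. Expand this rational in ℤ_13: compute digits iteratively via d_i = x_i mod 13, x_{i+1} = (x_i − d_i)/13. The first 5 digits are (1, 5, 8, 8, 9).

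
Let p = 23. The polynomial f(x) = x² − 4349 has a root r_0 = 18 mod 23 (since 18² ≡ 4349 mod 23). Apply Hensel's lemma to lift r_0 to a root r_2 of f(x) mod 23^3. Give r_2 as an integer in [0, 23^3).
r_2 = 9402 (mod 12167)

Hensel's recurrence: r_{i+1} = r_i − f(r_i)·(f′(r_i))^{-1} mod 23^{i+2}, with f′(x) = 2x. Iterate:
  r_0 = 18 (mod 23)
  r_1 = 409 (mod 529)
  r_2 = 9402 (mod 12167)
Final: r_2 = 9402, and one checks f(r_2) ≡ 0 mod 23^3.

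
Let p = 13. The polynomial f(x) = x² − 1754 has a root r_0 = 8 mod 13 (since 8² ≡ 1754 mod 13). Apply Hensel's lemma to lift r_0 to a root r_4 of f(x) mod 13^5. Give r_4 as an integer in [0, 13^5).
r_4 = 67946 (mod 371293)

Hensel's recurrence: r_{i+1} = r_i − f(r_i)·(f′(r_i))^{-1} mod 13^{i+2}, with f′(x) = 2x. Iterate:
  r_0 = 8 (mod 13)
  r_1 = 8 (mod 169)
  r_2 = 2036 (mod 2197)
  r_3 = 10824 (mod 28561)
  r_4 = 67946 (mod 371293)
Final: r_4 = 67946, and one checks f(r_4) ≡ 0 mod 13^5.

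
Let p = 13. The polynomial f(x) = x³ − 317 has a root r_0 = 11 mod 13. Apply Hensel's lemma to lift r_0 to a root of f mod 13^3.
r_2 = 1025 (mod 2197)

Hensel: r_{i+1} = r_i − f(r_i)/f′(r_i) mod 13^{i+2}, where f′(x) = 3x². Iterate:
  r_0 = 11 (mod 13)
  r_1 = 11 (mod 169)
  r_2 = 1025 (mod 2197)
Final: r = 1025 with f(r) ≡ 0 mod 13^3.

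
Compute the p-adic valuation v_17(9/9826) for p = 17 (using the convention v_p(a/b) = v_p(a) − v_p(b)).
v_17(9/9826) = -3

Factor powers of 17 from the numerator and denominator of the reduced fraction: 9 = 17^0 · 9 and 9826 = 17^3 · 2. Apply v_p(a/b) = v_p(a) − v_p(b): v_17(9/9826) = 0 − 3 = -3.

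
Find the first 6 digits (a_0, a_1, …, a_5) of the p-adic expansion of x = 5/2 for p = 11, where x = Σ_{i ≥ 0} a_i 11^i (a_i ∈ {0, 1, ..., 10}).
(a_0, …, a_5) = (8, 5, 5, 5, 5, 5)

v_11(5/2) = 0 (numerator and denominator both coprime to 11), so x ∈ ℤ_11^×. Compute digits iteratively via a_i = x_i mod 11, x_{i+1} = (x_i − a_i)/11, with x_0 = x:
  x_0 = 5/2;  a_0 = 8;  x_1 = (x_0 − 8)/11 = -1/2
  x_1 = -1/2;  a_1 = 5;  x_2 = (x_1 − 5)/11 = -1/2
  x_2 = -1/2;  a_2 = 5;  x_3 = (x_2 − 5)/11 = -1/2
  x_3 = -1/2;  a_3 = 5;  x_4 = (x_3 − 5)/11 = -1/2
  x_4 = -1/2;  a_4 = 5;  x_5 = (x_4 − 5)/11 = -1/2
  x_5 = -1/2;  a_5 = 5;  x_6 = (x_5 − 5)/11 = -1/2
Digits: (8, 5, 5, 5, 5, 5).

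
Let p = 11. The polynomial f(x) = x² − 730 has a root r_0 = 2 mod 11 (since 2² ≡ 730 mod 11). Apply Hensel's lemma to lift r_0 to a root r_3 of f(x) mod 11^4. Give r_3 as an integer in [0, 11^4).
r_3 = 7504 (mod 14641)

Hensel's recurrence: r_{i+1} = r_i − f(r_i)·(f′(r_i))^{-1} mod 11^{i+2}, with f′(x) = 2x. Iterate:
  r_0 = 2 (mod 11)
  r_1 = 2 (mod 121)
  r_2 = 849 (mod 1331)
  r_3 = 7504 (mod 14641)
Final: r_3 = 7504, and one checks f(r_3) ≡ 0 mod 11^4.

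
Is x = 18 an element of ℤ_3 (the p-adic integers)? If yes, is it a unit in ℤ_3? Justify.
x ∈ ℤ_3 but not a unit; v_3(x) = 2 > 0

ℤ_3 = {x ∈ ℚ_3 : v_3(x) ≥ 0} and ℤ_3^× = {x ∈ ℤ_3 : v_3(x) = 0}. Here v_3(18) = v_3(num) − v_3(den) = 2; compare against these criteria.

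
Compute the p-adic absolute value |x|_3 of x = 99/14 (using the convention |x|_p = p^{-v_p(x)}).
|99/14|_3 = 1/9

Step 1 — compute v_3(x) by factoring powers of 3 out of the numerator and denominator: v_3(99/14) = 2. Step 2 — apply |x|_p = p^{-v_p(x)} = 3^{-2} = 1/9.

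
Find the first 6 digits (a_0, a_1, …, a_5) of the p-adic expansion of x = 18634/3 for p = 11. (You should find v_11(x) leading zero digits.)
(a_0, …, a_5) = (0, 0, 0, 1, 4, 7)

v_11(18634/3) = 3, so a_0 = ... = a_2 = 0. Factor out: x = 11^3 · u with u = 14/3 a unit in ℤ_11. Expand u iteratively via a_{v+i} = u_i mod 11, u_{i+1} = (u_i − a_{v+i})/11:
  u_0 = 14/3;  a_3 = 1;  u_1 = (u_0 − 1)/11 = 1/3
  u_1 = 1/3;  a_4 = 4;  u_2 = (u_1 − 4)/11 = -1/3
  u_2 = -1/3;  a_5 = 7;  u_3 = (u_2 − 7)/11 = -2/3
Digits: (0, 0, 0, 1, 4, 7).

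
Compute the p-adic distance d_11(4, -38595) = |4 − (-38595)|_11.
d_11(4, -38595) = 1/1331

Step 1 — x − y = 4 − (-38595) = 38599. Step 2 — v_11(38599) = 3 (factor: 38599 = (11^3 · 29); the sign does not affect v_p). Step 3 — |x − y|_11 = 11^{-3} = 1/1331.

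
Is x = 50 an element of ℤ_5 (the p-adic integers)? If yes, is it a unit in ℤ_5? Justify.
x ∈ ℤ_5 but not a unit; v_5(x) = 2 > 0

ℤ_5 = {x ∈ ℚ_5 : v_5(x) ≥ 0} and ℤ_5^× = {x ∈ ℤ_5 : v_5(x) = 0}. Here v_5(50) = v_5(num) − v_5(den) = 2; compare against these criteria.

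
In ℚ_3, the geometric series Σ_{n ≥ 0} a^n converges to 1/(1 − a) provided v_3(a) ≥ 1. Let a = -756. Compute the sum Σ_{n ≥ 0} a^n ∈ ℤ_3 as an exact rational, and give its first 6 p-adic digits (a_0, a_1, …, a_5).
Σ a^n = 1/(1 − a) = 1/757;  first 6 digits = (1, 0, 0, 2, 2, 2)

v_3(a) = 3 ≥ 1, so the series converges in ℤ_3 to 1/(1 − a) = 1/(1 − (-756)) = 1/757. Expand this rational in ℤ_3: compute digits iteratively via d_i = x_i mod 3, x_{i+1} = (x_i − d_i)/3. The first 6 digits are (1, 0, 0, 2, 2, 2).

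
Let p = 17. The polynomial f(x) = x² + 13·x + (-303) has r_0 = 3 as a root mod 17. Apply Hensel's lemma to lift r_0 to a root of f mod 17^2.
r_1 = 275 (mod 289)

Hensel: r_{i+1} = r_i − f(r_i)·(f′(r_i))^{-1} mod 17^{i+2}, f′(x) = 2x + 13. Iterate:
  r_0 = 3 (mod 17)
  r_1 = 275 (mod 289)
Final: r = 275 satisfies f(r) ≡ 0 mod 17^2.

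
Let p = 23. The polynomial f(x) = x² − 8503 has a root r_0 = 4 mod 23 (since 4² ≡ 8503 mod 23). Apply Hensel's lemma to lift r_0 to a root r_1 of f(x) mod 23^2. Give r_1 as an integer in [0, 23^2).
r_1 = 73 (mod 529)

Hensel's recurrence: r_{i+1} = r_i − f(r_i)·(f′(r_i))^{-1} mod 23^{i+2}, with f′(x) = 2x. Iterate:
  r_0 = 4 (mod 23)
  r_1 = 73 (mod 529)
Final: r_1 = 73, and one checks f(r_1) ≡ 0 mod 23^2.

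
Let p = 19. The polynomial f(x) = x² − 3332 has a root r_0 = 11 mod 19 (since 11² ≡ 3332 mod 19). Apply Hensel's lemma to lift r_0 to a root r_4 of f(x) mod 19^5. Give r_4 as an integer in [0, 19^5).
r_4 = 1098040 (mod 2476099)

Hensel's recurrence: r_{i+1} = r_i − f(r_i)·(f′(r_i))^{-1} mod 19^{i+2}, with f′(x) = 2x. Iterate:
  r_0 = 11 (mod 19)
  r_1 = 239 (mod 361)
  r_2 = 600 (mod 6859)
  r_3 = 55472 (mod 130321)
  r_4 = 1098040 (mod 2476099)
Final: r_4 = 1098040, and one checks f(r_4) ≡ 0 mod 19^5.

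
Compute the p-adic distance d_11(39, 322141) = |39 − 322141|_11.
d_11(39, 322141) = 1/161051

Step 1 — x − y = 39 − 322141 = -322102. Step 2 — v_11(-322102) = 5 (factor: -322102 = −(11^5 · 2); the sign does not affect v_p). Step 3 — |x − y|_11 = 11^{-5} = 1/161051.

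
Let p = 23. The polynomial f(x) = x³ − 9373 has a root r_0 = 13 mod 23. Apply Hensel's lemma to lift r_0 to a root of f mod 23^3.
r_2 = 7189 (mod 12167)

Hensel: r_{i+1} = r_i − f(r_i)/f′(r_i) mod 23^{i+2}, where f′(x) = 3x². Iterate:
  r_0 = 13 (mod 23)
  r_1 = 312 (mod 529)
  r_2 = 7189 (mod 12167)
Final: r = 7189 with f(r) ≡ 0 mod 23^3.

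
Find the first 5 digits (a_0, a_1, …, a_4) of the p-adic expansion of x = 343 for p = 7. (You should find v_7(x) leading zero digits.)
(a_0, …, a_4) = (0, 0, 0, 1, 0)

v_7(343) = 3, so a_0 = ... = a_2 = 0. Factor out: x = 7^3 · u with u = 1 a unit in ℤ_7. Expand u iteratively via a_{v+i} = u_i mod 7, u_{i+1} = (u_i − a_{v+i})/7:
  u_0 = 1;  a_3 = 1;  u_1 = (u_0 − 1)/7 = 0
  u_1 = 0;  a_4 = 0;  u_2 = (u_1 − 0)/7 = 0
Digits: (0, 0, 0, 1, 0).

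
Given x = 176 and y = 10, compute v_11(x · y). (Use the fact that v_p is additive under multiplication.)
v_11(1760) = 1

v_p(x) = 1 (factor: 176 = 11^1 · 16); v_p(y) = 0 (factor: 10 = 11^0 · 10). Additivity: v_p(xy) = v_p(x) + v_p(y) = 1 + 0 = 1. (Direct check: xy = 1760 = 11^1 · (160).)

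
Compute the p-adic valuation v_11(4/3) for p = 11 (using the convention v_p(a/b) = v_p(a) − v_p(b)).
v_11(4/3) = 0

Factor powers of 11 from the numerator and denominator of the reduced fraction: 4 = 11^0 · 4 and 3 = 11^0 · 3. Apply v_p(a/b) = v_p(a) − v_p(b): v_11(4/3) = 0 − 0 = 0.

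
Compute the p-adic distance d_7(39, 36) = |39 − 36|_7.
d_7(39, 36) = 1

Step 1 — x − y = 39 − 36 = 3. Step 2 — v_7(3) = 0 (factor: 3 = (7^0 · 3); the sign does not affect v_p). Step 3 — |x − y|_7 = 7^{0} = 1.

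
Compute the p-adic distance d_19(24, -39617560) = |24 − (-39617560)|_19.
d_19(24, -39617560) = 1/2476099

Step 1 — x − y = 24 − (-39617560) = 39617584. Step 2 — v_19(39617584) = 5 (factor: 39617584 = (19^5 · 16); the sign does not affect v_p). Step 3 — |x − y|_19 = 19^{-5} = 1/2476099.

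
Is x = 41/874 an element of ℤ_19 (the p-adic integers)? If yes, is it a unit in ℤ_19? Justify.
x ∉ ℤ_19 (v_19(x) = -1 < 0)

ℤ_19 = {x ∈ ℚ_19 : v_19(x) ≥ 0} and ℤ_19^× = {x ∈ ℤ_19 : v_19(x) = 0}. Here v_19(41/874) = v_19(num) − v_19(den) = -1; compare against these criteria.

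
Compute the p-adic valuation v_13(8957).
v_13(8957) = 2

v_13(n) is the largest exponent k such that 13^k divides n. Factor out: 8957 = 13^2 · 53. (Sign doesn't affect v_p.) So v_13(8957) = 2.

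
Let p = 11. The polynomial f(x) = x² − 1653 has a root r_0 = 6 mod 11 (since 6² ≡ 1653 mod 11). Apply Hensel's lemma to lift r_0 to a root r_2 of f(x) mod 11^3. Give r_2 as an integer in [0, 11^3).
r_2 = 534 (mod 1331)

Hensel's recurrence: r_{i+1} = r_i − f(r_i)·(f′(r_i))^{-1} mod 11^{i+2}, with f′(x) = 2x. Iterate:
  r_0 = 6 (mod 11)
  r_1 = 50 (mod 121)
  r_2 = 534 (mod 1331)
Final: r_2 = 534, and one checks f(r_2) ≡ 0 mod 11^3.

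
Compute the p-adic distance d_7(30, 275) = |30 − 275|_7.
d_7(30, 275) = 1/49

Step 1 — x − y = 30 − 275 = -245. Step 2 — v_7(-245) = 2 (factor: -245 = −(7^2 · 5); the sign does not affect v_p). Step 3 — |x − y|_7 = 7^{-2} = 1/49.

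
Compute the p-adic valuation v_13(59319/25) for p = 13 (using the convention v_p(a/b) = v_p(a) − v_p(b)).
v_13(59319/25) = 3

Factor powers of 13 from the numerator and denominator of the reduced fraction: 59319 = 13^3 · 27 and 25 = 13^0 · 25. Apply v_p(a/b) = v_p(a) − v_p(b): v_13(59319/25) = 3 − 0 = 3.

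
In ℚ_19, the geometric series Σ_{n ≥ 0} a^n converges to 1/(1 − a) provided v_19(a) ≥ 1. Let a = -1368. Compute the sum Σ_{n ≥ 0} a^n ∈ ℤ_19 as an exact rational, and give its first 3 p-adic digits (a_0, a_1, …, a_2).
Σ a^n = 1/(1 − a) = 1/1369;  first 3 digits = (1, 4, 12)

v_19(a) = 1 ≥ 1, so the series converges in ℤ_19 to 1/(1 − a) = 1/(1 − (-1368)) = 1/1369. Expand this rational in ℤ_19: compute digits iteratively via d_i = x_i mod 19, x_{i+1} = (x_i − d_i)/19. The first 3 digits are (1, 4, 12).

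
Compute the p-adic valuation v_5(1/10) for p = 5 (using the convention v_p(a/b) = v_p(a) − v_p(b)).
v_5(1/10) = -1

Factor powers of 5 from the numerator and denominator of the reduced fraction: 1 = 5^0 · 1 and 10 = 5^1 · 2. Apply v_p(a/b) = v_p(a) − v_p(b): v_5(1/10) = 0 − 1 = -1.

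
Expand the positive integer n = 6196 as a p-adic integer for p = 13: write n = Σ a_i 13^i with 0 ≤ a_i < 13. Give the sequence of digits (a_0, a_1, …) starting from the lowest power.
(a_0, a_1, …) = (8, 8, 10, 2)

Repeated division by 13 gives the digits low-to-high: 6196 = 8 + 8·13^1 + 10·13^2 + 2·13^3. Digit sequence: (8, 8, 10, 2).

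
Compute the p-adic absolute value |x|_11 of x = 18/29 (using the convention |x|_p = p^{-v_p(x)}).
|18/29|_11 = 1

Step 1 — compute v_11(x) by factoring powers of 11 out of the numerator and denominator: v_11(18/29) = 0. Step 2 — apply |x|_p = p^{-v_p(x)} = 11^{0} = 1.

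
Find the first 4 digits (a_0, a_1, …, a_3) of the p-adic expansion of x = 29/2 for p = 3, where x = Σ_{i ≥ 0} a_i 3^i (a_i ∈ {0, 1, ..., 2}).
(a_0, …, a_3) = (1, 0, 0, 2)

v_3(29/2) = 0 (numerator and denominator both coprime to 3), so x ∈ ℤ_3^×. Compute digits iteratively via a_i = x_i mod 3, x_{i+1} = (x_i − a_i)/3, with x_0 = x:
  x_0 = 29/2;  a_0 = 1;  x_1 = (x_0 − 1)/3 = 9/2
  x_1 = 9/2;  a_1 = 0;  x_2 = (x_1 − 0)/3 = 3/2
  x_2 = 3/2;  a_2 = 0;  x_3 = (x_2 − 0)/3 = 1/2
  x_3 = 1/2;  a_3 = 2;  x_4 = (x_3 − 2)/3 = -1/2
Digits: (1, 0, 0, 2).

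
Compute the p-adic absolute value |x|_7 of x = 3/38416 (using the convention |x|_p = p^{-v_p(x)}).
|3/38416|_7 = 2401

Step 1 — compute v_7(x) by factoring powers of 7 out of the numerator and denominator: v_7(3/38416) = -4. Step 2 — apply |x|_p = p^{-v_p(x)} = 7^{4} = 2401.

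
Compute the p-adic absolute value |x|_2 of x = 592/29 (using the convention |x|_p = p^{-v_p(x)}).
|592/29|_2 = 1/16

Step 1 — compute v_2(x) by factoring powers of 2 out of the numerator and denominator: v_2(592/29) = 4. Step 2 — apply |x|_p = p^{-v_p(x)} = 2^{-4} = 1/16.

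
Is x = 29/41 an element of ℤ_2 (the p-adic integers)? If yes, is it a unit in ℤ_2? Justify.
x ∈ ℤ_2^× (unit); v_2(x) = 0

ℤ_2 = {x ∈ ℚ_2 : v_2(x) ≥ 0} and ℤ_2^× = {x ∈ ℤ_2 : v_2(x) = 0}. Here v_2(29/41) = v_2(num) − v_2(den) = 0; compare against these criteria.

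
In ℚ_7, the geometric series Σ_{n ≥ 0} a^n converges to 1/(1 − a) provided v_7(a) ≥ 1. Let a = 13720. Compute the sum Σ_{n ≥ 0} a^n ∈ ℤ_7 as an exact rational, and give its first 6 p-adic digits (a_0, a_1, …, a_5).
Σ a^n = 1/(1 − a) = -1/13719;  first 6 digits = (1, 0, 0, 5, 5, 0)

v_7(a) = 3 ≥ 1, so the series converges in ℤ_7 to 1/(1 − a) = 1/(1 − 13720) = -1/13719. Expand this rational in ℤ_7: compute digits iteratively via d_i = x_i mod 7, x_{i+1} = (x_i − d_i)/7. The first 6 digits are (1, 0, 0, 5, 5, 0).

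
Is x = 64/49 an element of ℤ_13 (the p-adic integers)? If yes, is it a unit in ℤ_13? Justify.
x ∈ ℤ_13^× (unit); v_13(x) = 0

ℤ_13 = {x ∈ ℚ_13 : v_13(x) ≥ 0} and ℤ_13^× = {x ∈ ℤ_13 : v_13(x) = 0}. Here v_13(64/49) = v_13(num) − v_13(den) = 0; compare against these criteria.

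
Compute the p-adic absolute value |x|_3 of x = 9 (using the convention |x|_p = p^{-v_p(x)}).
|9|_3 = 1/9

Step 1 — compute v_3(x) by factoring powers of 3 out of the numerator and denominator: v_3(9) = 2. Step 2 — apply |x|_p = p^{-v_p(x)} = 3^{-2} = 1/9.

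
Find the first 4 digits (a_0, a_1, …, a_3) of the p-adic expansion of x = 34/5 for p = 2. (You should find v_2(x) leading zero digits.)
(a_0, …, a_3) = (0, 1, 0, 1)

v_2(34/5) = 1, so a_0 = ... = a_0 = 0. Factor out: x = 2^1 · u with u = 17/5 a unit in ℤ_2. Expand u iteratively via a_{v+i} = u_i mod 2, u_{i+1} = (u_i − a_{v+i})/2:
  u_0 = 17/5;  a_1 = 1;  u_1 = (u_0 − 1)/2 = 6/5
  u_1 = 6/5;  a_2 = 0;  u_2 = (u_1 − 0)/2 = 3/5
  u_2 = 3/5;  a_3 = 1;  u_3 = (u_2 − 1)/2 = -1/5
Digits: (0, 1, 0, 1).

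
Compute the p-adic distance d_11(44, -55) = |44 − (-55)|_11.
d_11(44, -55) = 1/11

Step 1 — x − y = 44 − (-55) = 99. Step 2 — v_11(99) = 1 (factor: 99 = (11^1 · 9); the sign does not affect v_p). Step 3 — |x − y|_11 = 11^{-1} = 1/11.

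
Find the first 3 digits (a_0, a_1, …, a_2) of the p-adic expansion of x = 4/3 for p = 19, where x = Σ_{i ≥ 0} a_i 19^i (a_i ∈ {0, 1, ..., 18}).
(a_0, …, a_2) = (14, 12, 12)

v_19(4/3) = 0 (numerator and denominator both coprime to 19), so x ∈ ℤ_19^×. Compute digits iteratively via a_i = x_i mod 19, x_{i+1} = (x_i − a_i)/19, with x_0 = x:
  x_0 = 4/3;  a_0 = 14;  x_1 = (x_0 − 14)/19 = -2/3
  x_1 = -2/3;  a_1 = 12;  x_2 = (x_1 − 12)/19 = -2/3
  x_2 = -2/3;  a_2 = 12;  x_3 = (x_2 − 12)/19 = -2/3
Digits: (14, 12, 12).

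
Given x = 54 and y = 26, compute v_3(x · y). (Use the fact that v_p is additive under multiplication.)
v_3(1404) = 3

v_p(x) = 3 (factor: 54 = 3^3 · 2); v_p(y) = 0 (factor: 26 = 3^0 · 26). Additivity: v_p(xy) = v_p(x) + v_p(y) = 3 + 0 = 3. (Direct check: xy = 1404 = 3^3 · (52).)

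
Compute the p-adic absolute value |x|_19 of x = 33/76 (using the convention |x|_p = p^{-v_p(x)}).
|33/76|_19 = 19

Step 1 — compute v_19(x) by factoring powers of 19 out of the numerator and denominator: v_19(33/76) = -1. Step 2 — apply |x|_p = p^{-v_p(x)} = 19^{1} = 19.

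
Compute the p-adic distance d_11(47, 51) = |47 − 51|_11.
d_11(47, 51) = 1

Step 1 — x − y = 47 − 51 = -4. Step 2 — v_11(-4) = 0 (factor: -4 = −(11^0 · 4); the sign does not affect v_p). Step 3 — |x − y|_11 = 11^{0} = 1.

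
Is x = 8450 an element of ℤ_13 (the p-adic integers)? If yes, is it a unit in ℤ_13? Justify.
x ∈ ℤ_13 but not a unit; v_13(x) = 2 > 0

ℤ_13 = {x ∈ ℚ_13 : v_13(x) ≥ 0} and ℤ_13^× = {x ∈ ℤ_13 : v_13(x) = 0}. Here v_13(8450) = v_13(num) − v_13(den) = 2; compare against these criteria.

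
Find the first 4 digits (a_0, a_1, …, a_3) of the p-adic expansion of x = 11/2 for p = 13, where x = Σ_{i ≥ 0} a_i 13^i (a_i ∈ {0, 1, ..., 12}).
(a_0, …, a_3) = (12, 6, 6, 6)

v_13(11/2) = 0 (numerator and denominator both coprime to 13), so x ∈ ℤ_13^×. Compute digits iteratively via a_i = x_i mod 13, x_{i+1} = (x_i − a_i)/13, with x_0 = x:
  x_0 = 11/2;  a_0 = 12;  x_1 = (x_0 − 12)/13 = -1/2
  x_1 = -1/2;  a_1 = 6;  x_2 = (x_1 − 6)/13 = -1/2
  x_2 = -1/2;  a_2 = 6;  x_3 = (x_2 − 6)/13 = -1/2
  x_3 = -1/2;  a_3 = 6;  x_4 = (x_3 − 6)/13 = -1/2
Digits: (12, 6, 6, 6).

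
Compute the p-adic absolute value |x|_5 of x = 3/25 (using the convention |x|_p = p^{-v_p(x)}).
|3/25|_5 = 25

Step 1 — compute v_5(x) by factoring powers of 5 out of the numerator and denominator: v_5(3/25) = -2. Step 2 — apply |x|_p = p^{-v_p(x)} = 5^{2} = 25.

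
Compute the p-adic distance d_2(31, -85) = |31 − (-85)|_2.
d_2(31, -85) = 1/4

Step 1 — x − y = 31 − (-85) = 116. Step 2 — v_2(116) = 2 (factor: 116 = (2^2 · 29); the sign does not affect v_p). Step 3 — |x − y|_2 = 2^{-2} = 1/4.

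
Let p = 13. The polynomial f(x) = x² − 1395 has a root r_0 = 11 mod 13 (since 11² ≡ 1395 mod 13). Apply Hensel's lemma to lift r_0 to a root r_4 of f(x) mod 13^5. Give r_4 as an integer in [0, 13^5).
r_4 = 254629 (mod 371293)

Hensel's recurrence: r_{i+1} = r_i − f(r_i)·(f′(r_i))^{-1} mod 13^{i+2}, with f′(x) = 2x. Iterate:
  r_0 = 11 (mod 13)
  r_1 = 115 (mod 169)
  r_2 = 1974 (mod 2197)
  r_3 = 26141 (mod 28561)
  r_4 = 254629 (mod 371293)
Final: r_4 = 254629, and one checks f(r_4) ≡ 0 mod 13^5.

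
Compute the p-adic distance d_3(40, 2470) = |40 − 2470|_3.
d_3(40, 2470) = 1/243

Step 1 — x − y = 40 − 2470 = -2430. Step 2 — v_3(-2430) = 5 (factor: -2430 = −(3^5 · 10); the sign does not affect v_p). Step 3 — |x − y|_3 = 3^{-5} = 1/243.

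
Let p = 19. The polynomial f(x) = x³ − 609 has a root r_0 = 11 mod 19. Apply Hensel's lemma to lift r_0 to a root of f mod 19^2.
r_1 = 11 (mod 361)

Hensel: r_{i+1} = r_i − f(r_i)/f′(r_i) mod 19^{i+2}, where f′(x) = 3x². Iterate:
  r_0 = 11 (mod 19)
  r_1 = 11 (mod 361)
Final: r = 11 with f(r) ≡ 0 mod 19^2.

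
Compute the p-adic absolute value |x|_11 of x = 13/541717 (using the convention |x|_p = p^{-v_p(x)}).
|13/541717|_11 = 14641

Step 1 — compute v_11(x) by factoring powers of 11 out of the numerator and denominator: v_11(13/541717) = -4. Step 2 — apply |x|_p = p^{-v_p(x)} = 11^{4} = 14641.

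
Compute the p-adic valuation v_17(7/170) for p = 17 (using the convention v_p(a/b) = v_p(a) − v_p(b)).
v_17(7/170) = -1

Factor powers of 17 from the numerator and denominator of the reduced fraction: 7 = 17^0 · 7 and 170 = 17^1 · 10. Apply v_p(a/b) = v_p(a) − v_p(b): v_17(7/170) = 0 − 1 = -1.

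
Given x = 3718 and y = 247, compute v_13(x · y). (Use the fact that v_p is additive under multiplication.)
v_13(918346) = 3

v_p(x) = 2 (factor: 3718 = 13^2 · 22); v_p(y) = 1 (factor: 247 = 13^1 · 19). Additivity: v_p(xy) = v_p(x) + v_p(y) = 2 + 1 = 3. (Direct check: xy = 918346 = 13^3 · (418).)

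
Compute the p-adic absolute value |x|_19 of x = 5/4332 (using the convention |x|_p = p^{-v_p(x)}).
|5/4332|_19 = 361

Step 1 — compute v_19(x) by factoring powers of 19 out of the numerator and denominator: v_19(5/4332) = -2. Step 2 — apply |x|_p = p^{-v_p(x)} = 19^{2} = 361.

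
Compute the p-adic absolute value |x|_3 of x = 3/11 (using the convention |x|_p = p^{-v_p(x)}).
|3/11|_3 = 1/3

Step 1 — compute v_3(x) by factoring powers of 3 out of the numerator and denominator: v_3(3/11) = 1. Step 2 — apply |x|_p = p^{-v_p(x)} = 3^{-1} = 1/3.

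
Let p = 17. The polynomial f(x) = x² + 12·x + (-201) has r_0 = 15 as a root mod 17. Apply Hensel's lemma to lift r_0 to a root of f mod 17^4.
r_3 = 48686 (mod 83521)

Hensel: r_{i+1} = r_i − f(r_i)·(f′(r_i))^{-1} mod 17^{i+2}, f′(x) = 2x + 12. Iterate:
  r_0 = 15 (mod 17)
  r_1 = 134 (mod 289)
  r_2 = 4469 (mod 4913)
  r_3 = 48686 (mod 83521)
Final: r = 48686 satisfies f(r) ≡ 0 mod 17^4.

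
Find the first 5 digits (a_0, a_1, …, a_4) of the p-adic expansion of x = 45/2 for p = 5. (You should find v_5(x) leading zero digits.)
(a_0, …, a_4) = (0, 2, 3, 2, 2)

v_5(45/2) = 1, so a_0 = ... = a_0 = 0. Factor out: x = 5^1 · u with u = 9/2 a unit in ℤ_5. Expand u iteratively via a_{v+i} = u_i mod 5, u_{i+1} = (u_i − a_{v+i})/5:
  u_0 = 9/2;  a_1 = 2;  u_1 = (u_0 − 2)/5 = 1/2
  u_1 = 1/2;  a_2 = 3;  u_2 = (u_1 − 3)/5 = -1/2
  u_2 = -1/2;  a_3 = 2;  u_3 = (u_2 − 2)/5 = -1/2
  u_3 = -1/2;  a_4 = 2;  u_4 = (u_3 − 2)/5 = -1/2
Digits: (0, 2, 3, 2, 2).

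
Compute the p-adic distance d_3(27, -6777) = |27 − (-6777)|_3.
d_3(27, -6777) = 1/243

Step 1 — x − y = 27 − (-6777) = 6804. Step 2 — v_3(6804) = 5 (factor: 6804 = (3^5 · 28); the sign does not affect v_p). Step 3 — |x − y|_3 = 3^{-5} = 1/243.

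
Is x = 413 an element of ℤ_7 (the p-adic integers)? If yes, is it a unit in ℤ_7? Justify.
x ∈ ℤ_7 but not a unit; v_7(x) = 1 > 0

ℤ_7 = {x ∈ ℚ_7 : v_7(x) ≥ 0} and ℤ_7^× = {x ∈ ℤ_7 : v_7(x) = 0}. Here v_7(413) = v_7(num) − v_7(den) = 1; compare against these criteria.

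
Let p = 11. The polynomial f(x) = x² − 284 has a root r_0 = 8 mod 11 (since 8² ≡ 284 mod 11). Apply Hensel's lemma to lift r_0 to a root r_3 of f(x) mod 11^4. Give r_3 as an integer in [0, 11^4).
r_3 = 6223 (mod 14641)

Hensel's recurrence: r_{i+1} = r_i − f(r_i)·(f′(r_i))^{-1} mod 11^{i+2}, with f′(x) = 2x. Iterate:
  r_0 = 8 (mod 11)
  r_1 = 52 (mod 121)
  r_2 = 899 (mod 1331)
  r_3 = 6223 (mod 14641)
Final: r_3 = 6223, and one checks f(r_3) ≡ 0 mod 11^4.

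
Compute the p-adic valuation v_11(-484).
v_11(-484) = 2

v_11(n) is the largest exponent k such that 11^k divides n. Factor out: -484 = -11^2 · 4. (Sign doesn't affect v_p.) So v_11(-484) = 2.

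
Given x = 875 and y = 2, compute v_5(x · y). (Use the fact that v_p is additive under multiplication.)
v_5(1750) = 3

v_p(x) = 3 (factor: 875 = 5^3 · 7); v_p(y) = 0 (factor: 2 = 5^0 · 2). Additivity: v_p(xy) = v_p(x) + v_p(y) = 3 + 0 = 3. (Direct check: xy = 1750 = 5^3 · (14).)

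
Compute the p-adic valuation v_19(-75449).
v_19(-75449) = 3

v_19(n) is the largest exponent k such that 19^k divides n. Factor out: -75449 = -19^3 · 11. (Sign doesn't affect v_p.) So v_19(-75449) = 3.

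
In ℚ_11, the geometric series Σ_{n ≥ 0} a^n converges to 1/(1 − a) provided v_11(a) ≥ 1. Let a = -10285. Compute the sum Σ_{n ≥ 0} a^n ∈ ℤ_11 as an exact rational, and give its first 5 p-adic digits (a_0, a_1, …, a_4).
Σ a^n = 1/(1 − a) = 1/10286;  first 5 digits = (1, 0, 3, 3, 8)

v_11(a) = 2 ≥ 1, so the series converges in ℤ_11 to 1/(1 − a) = 1/(1 − (-10285)) = 1/10286. Expand this rational in ℤ_11: compute digits iteratively via d_i = x_i mod 11, x_{i+1} = (x_i − d_i)/11. The first 5 digits are (1, 0, 3, 3, 8).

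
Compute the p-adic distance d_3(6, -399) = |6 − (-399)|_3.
d_3(6, -399) = 1/81

Step 1 — x − y = 6 − (-399) = 405. Step 2 — v_3(405) = 4 (factor: 405 = (3^4 · 5); the sign does not affect v_p). Step 3 — |x − y|_3 = 3^{-4} = 1/81.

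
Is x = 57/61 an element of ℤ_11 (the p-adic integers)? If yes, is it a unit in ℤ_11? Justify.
x ∈ ℤ_11^× (unit); v_11(x) = 0

ℤ_11 = {x ∈ ℚ_11 : v_11(x) ≥ 0} and ℤ_11^× = {x ∈ ℤ_11 : v_11(x) = 0}. Here v_11(57/61) = v_11(num) − v_11(den) = 0; compare against these criteria.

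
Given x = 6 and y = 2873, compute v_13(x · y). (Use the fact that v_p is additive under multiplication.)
v_13(17238) = 2

v_p(x) = 0 (factor: 6 = 13^0 · 6); v_p(y) = 2 (factor: 2873 = 13^2 · 17). Additivity: v_p(xy) = v_p(x) + v_p(y) = 0 + 2 = 2. (Direct check: xy = 17238 = 13^2 · (102).)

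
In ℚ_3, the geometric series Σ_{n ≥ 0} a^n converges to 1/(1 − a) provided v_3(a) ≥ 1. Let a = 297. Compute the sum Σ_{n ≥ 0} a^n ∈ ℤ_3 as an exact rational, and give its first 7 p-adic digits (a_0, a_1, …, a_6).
Σ a^n = 1/(1 − a) = -1/296;  first 7 digits = (1, 0, 0, 2, 0, 1, 1)

v_3(a) = 3 ≥ 1, so the series converges in ℤ_3 to 1/(1 − a) = 1/(1 − 297) = -1/296. Expand this rational in ℤ_3: compute digits iteratively via d_i = x_i mod 3, x_{i+1} = (x_i − d_i)/3. The first 7 digits are (1, 0, 0, 2, 0, 1, 1).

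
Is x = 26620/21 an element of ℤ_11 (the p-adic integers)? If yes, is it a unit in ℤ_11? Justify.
x ∈ ℤ_11 but not a unit; v_11(x) = 3 > 0

ℤ_11 = {x ∈ ℚ_11 : v_11(x) ≥ 0} and ℤ_11^× = {x ∈ ℤ_11 : v_11(x) = 0}. Here v_11(26620/21) = v_11(num) − v_11(den) = 3; compare against these criteria.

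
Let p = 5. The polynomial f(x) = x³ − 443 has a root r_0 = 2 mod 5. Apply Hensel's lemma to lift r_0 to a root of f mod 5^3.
r_2 = 57 (mod 125)

Hensel: r_{i+1} = r_i − f(r_i)/f′(r_i) mod 5^{i+2}, where f′(x) = 3x². Iterate:
  r_0 = 2 (mod 5)
  r_1 = 7 (mod 25)
  r_2 = 57 (mod 125)
Final: r = 57 with f(r) ≡ 0 mod 5^3.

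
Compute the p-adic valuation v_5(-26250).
v_5(-26250) = 4

v_5(n) is the largest exponent k such that 5^k divides n. Factor out: -26250 = -5^4 · 42. (Sign doesn't affect v_p.) So v_5(-26250) = 4.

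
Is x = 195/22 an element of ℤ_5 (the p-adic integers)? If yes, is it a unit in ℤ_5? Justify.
x ∈ ℤ_5 but not a unit; v_5(x) = 1 > 0

ℤ_5 = {x ∈ ℚ_5 : v_5(x) ≥ 0} and ℤ_5^× = {x ∈ ℤ_5 : v_5(x) = 0}. Here v_5(195/22) = v_5(num) − v_5(den) = 1; compare against these criteria.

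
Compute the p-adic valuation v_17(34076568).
v_17(34076568) = 5

v_17(n) is the largest exponent k such that 17^k divides n. Factor out: 34076568 = 17^5 · 24. (Sign doesn't affect v_p.) So v_17(34076568) = 5.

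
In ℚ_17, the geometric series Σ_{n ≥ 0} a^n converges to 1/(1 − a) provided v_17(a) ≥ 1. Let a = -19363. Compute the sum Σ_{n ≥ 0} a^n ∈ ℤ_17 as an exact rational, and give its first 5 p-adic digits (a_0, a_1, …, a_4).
Σ a^n = 1/(1 − a) = 1/19364;  first 5 digits = (1, 0, 1, 13, 0)

v_17(a) = 2 ≥ 1, so the series converges in ℤ_17 to 1/(1 − a) = 1/(1 − (-19363)) = 1/19364. Expand this rational in ℤ_17: compute digits iteratively via d_i = x_i mod 17, x_{i+1} = (x_i − d_i)/17. The first 5 digits are (1, 0, 1, 13, 0).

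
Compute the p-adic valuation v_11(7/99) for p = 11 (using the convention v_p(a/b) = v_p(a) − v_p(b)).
v_11(7/99) = -1

Factor powers of 11 from the numerator and denominator of the reduced fraction: 7 = 11^0 · 7 and 99 = 11^1 · 9. Apply v_p(a/b) = v_p(a) − v_p(b): v_11(7/99) = 0 − 1 = -1.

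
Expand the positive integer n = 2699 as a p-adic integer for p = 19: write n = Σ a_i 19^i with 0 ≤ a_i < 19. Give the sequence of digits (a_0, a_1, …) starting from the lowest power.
(a_0, a_1, …) = (1, 9, 7)

Repeated division by 19 gives the digits low-to-high: 2699 = 1 + 9·19^1 + 7·19^2. Digit sequence: (1, 9, 7).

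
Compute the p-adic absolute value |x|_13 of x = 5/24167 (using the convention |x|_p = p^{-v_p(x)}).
|5/24167|_13 = 2197

Step 1 — compute v_13(x) by factoring powers of 13 out of the numerator and denominator: v_13(5/24167) = -3. Step 2 — apply |x|_p = p^{-v_p(x)} = 13^{3} = 2197.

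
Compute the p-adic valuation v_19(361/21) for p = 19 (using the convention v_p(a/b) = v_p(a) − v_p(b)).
v_19(361/21) = 2

Factor powers of 19 from the numerator and denominator of the reduced fraction: 361 = 19^2 · 1 and 21 = 19^0 · 21. Apply v_p(a/b) = v_p(a) − v_p(b): v_19(361/21) = 2 − 0 = 2.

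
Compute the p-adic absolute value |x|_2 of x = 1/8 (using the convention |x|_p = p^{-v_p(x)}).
|1/8|_2 = 8

Step 1 — compute v_2(x) by factoring powers of 2 out of the numerator and denominator: v_2(1/8) = -3. Step 2 — apply |x|_p = p^{-v_p(x)} = 2^{3} = 8.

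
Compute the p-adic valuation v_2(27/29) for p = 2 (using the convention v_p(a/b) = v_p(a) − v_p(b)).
v_2(27/29) = 0

Factor powers of 2 from the numerator and denominator of the reduced fraction: 27 = 2^0 · 27 and 29 = 2^0 · 29. Apply v_p(a/b) = v_p(a) − v_p(b): v_2(27/29) = 0 − 0 = 0.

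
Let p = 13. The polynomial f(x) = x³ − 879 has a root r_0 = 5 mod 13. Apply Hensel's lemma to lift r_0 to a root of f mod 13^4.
r_3 = 16372 (mod 28561)

Hensel: r_{i+1} = r_i − f(r_i)/f′(r_i) mod 13^{i+2}, where f′(x) = 3x². Iterate:
  r_0 = 5 (mod 13)
  r_1 = 148 (mod 169)
  r_2 = 993 (mod 2197)
  r_3 = 16372 (mod 28561)
Final: r = 16372 with f(r) ≡ 0 mod 13^4.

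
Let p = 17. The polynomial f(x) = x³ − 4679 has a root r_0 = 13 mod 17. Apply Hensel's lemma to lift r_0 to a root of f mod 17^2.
r_1 = 149 (mod 289)

Hensel: r_{i+1} = r_i − f(r_i)/f′(r_i) mod 17^{i+2}, where f′(x) = 3x². Iterate:
  r_0 = 13 (mod 17)
  r_1 = 149 (mod 289)
Final: r = 149 with f(r) ≡ 0 mod 17^2.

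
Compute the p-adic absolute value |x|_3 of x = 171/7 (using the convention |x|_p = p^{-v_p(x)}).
|171/7|_3 = 1/9

Step 1 — compute v_3(x) by factoring powers of 3 out of the numerator and denominator: v_3(171/7) = 2. Step 2 — apply |x|_p = p^{-v_p(x)} = 3^{-2} = 1/9.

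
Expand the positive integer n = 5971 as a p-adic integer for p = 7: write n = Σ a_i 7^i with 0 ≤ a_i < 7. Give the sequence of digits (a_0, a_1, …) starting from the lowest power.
(a_0, a_1, …) = (0, 6, 2, 3, 2)

Repeated division by 7 gives the digits low-to-high: 5971 = 6·7^1 + 2·7^2 + 3·7^3 + 2·7^4. Digit sequence: (0, 6, 2, 3, 2).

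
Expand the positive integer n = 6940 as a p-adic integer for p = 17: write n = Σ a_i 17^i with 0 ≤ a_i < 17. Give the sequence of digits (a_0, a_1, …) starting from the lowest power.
(a_0, a_1, …) = (4, 0, 7, 1)

Repeated division by 17 gives the digits low-to-high: 6940 = 4 + 7·17^2 + 1·17^3. Digit sequence: (4, 0, 7, 1).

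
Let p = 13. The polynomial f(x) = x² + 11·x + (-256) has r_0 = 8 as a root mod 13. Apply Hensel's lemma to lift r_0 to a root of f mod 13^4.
r_3 = 8562 (mod 28561)

Hensel: r_{i+1} = r_i − f(r_i)·(f′(r_i))^{-1} mod 13^{i+2}, f′(x) = 2x + 11. Iterate:
  r_0 = 8 (mod 13)
  r_1 = 112 (mod 169)
  r_2 = 1971 (mod 2197)
  r_3 = 8562 (mod 28561)
Final: r = 8562 satisfies f(r) ≡ 0 mod 13^4.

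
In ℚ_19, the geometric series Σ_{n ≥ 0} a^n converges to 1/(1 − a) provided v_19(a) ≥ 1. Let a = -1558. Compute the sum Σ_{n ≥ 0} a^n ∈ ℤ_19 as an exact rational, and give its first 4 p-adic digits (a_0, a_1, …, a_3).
Σ a^n = 1/(1 − a) = 1/1559;  first 4 digits = (1, 13, 12, 4)

v_19(a) = 1 ≥ 1, so the series converges in ℤ_19 to 1/(1 − a) = 1/(1 − (-1558)) = 1/1559. Expand this rational in ℤ_19: compute digits iteratively via d_i = x_i mod 19, x_{i+1} = (x_i − d_i)/19. The first 4 digits are (1, 13, 12, 4).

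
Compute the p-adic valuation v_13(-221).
v_13(-221) = 1

v_13(n) is the largest exponent k such that 13^k divides n. Factor out: -221 = -13^1 · 17. (Sign doesn't affect v_p.) So v_13(-221) = 1.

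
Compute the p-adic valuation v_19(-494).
v_19(-494) = 1

v_19(n) is the largest exponent k such that 19^k divides n. Factor out: -494 = -19^1 · 26. (Sign doesn't affect v_p.) So v_19(-494) = 1.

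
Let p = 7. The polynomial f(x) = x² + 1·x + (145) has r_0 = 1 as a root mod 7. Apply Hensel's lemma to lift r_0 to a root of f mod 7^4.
r_3 = 2353 (mod 2401)

Hensel: r_{i+1} = r_i − f(r_i)·(f′(r_i))^{-1} mod 7^{i+2}, f′(x) = 2x + 1. Iterate:
  r_0 = 1 (mod 7)
  r_1 = 1 (mod 49)
  r_2 = 295 (mod 343)
  r_3 = 2353 (mod 2401)
Final: r = 2353 satisfies f(r) ≡ 0 mod 7^4.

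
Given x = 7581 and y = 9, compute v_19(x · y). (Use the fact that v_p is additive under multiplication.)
v_19(68229) = 2

v_p(x) = 2 (factor: 7581 = 19^2 · 21); v_p(y) = 0 (factor: 9 = 19^0 · 9). Additivity: v_p(xy) = v_p(x) + v_p(y) = 2 + 0 = 2. (Direct check: xy = 68229 = 19^2 · (189).)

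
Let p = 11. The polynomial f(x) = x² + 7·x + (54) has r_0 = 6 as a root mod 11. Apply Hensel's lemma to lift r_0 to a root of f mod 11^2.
r_1 = 50 (mod 121)

Hensel: r_{i+1} = r_i − f(r_i)·(f′(r_i))^{-1} mod 11^{i+2}, f′(x) = 2x + 7. Iterate:
  r_0 = 6 (mod 11)
  r_1 = 50 (mod 121)
Final: r = 50 satisfies f(r) ≡ 0 mod 11^2.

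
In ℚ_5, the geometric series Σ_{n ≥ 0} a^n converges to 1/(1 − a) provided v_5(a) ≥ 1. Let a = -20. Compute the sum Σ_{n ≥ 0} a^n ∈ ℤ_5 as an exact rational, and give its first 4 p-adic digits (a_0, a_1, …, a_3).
Σ a^n = 1/(1 − a) = 1/21;  first 4 digits = (1, 1, 0, 4)

v_5(a) = 1 ≥ 1, so the series converges in ℤ_5 to 1/(1 − a) = 1/(1 − (-20)) = 1/21. Expand this rational in ℤ_5: compute digits iteratively via d_i = x_i mod 5, x_{i+1} = (x_i − d_i)/5. The first 4 digits are (1, 1, 0, 4).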